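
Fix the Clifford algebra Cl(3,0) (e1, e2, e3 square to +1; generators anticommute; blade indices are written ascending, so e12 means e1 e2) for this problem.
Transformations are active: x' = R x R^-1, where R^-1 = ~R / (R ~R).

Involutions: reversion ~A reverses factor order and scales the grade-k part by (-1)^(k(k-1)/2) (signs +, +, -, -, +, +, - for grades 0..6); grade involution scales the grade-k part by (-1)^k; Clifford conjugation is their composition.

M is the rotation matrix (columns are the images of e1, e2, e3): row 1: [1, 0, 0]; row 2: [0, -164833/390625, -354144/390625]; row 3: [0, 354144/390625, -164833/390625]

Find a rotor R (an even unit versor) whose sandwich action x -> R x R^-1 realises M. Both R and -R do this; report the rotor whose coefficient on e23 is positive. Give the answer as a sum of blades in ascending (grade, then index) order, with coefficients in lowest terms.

Method: write R = a + b12*e12 + b13*e13 + b23*e23 with a^2 + b12^2 + b13^2 + b23^2 = 1 (so R^-1 = ~R). Expanding the columns R e_j ~R gives tr M = 4a^2 - 1 and, from the antisymmetric part, M21 - M12 = -4a*b12, M13 - M31 = 4a*b13, M32 - M23 = -4a*b23.
Here tr M = 60959/390625, so a^2 = (1 + tr M)/4 = 112896/390625 and a = ±336/625. Taking a = 336/625: M21 - M12 = 0, M13 - M31 = 0, M32 - M23 = 708288/390625, giving b12 = 0, b13 = 0, b23 = -527/625, i.e. R = 336/625 - 527/625*e23.
Its e23 coefficient is negative, so report the other preimage -R.
Answer: -336/625 + 527/625*e23. Sheet selection: the two-to-one cover makes ±R indistinguishable at the matrix level (trace 60959/390625), so uniqueness comes from the required sign on e23.


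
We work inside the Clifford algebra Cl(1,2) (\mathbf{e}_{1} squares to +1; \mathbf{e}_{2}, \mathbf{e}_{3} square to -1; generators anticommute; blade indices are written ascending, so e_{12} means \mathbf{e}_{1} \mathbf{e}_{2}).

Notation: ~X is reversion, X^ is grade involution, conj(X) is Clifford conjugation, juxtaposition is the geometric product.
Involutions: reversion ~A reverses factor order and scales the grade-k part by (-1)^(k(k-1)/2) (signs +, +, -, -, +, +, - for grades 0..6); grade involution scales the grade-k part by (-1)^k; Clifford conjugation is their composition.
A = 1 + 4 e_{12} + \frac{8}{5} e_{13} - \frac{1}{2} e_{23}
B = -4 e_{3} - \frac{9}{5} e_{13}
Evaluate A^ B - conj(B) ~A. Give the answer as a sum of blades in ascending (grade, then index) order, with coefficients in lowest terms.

first term: -\frac{72}{25} + \frac{32}{5} e_{1} - 2 e_{2} - 4 e_{3} - \frac{9}{10} e_{12} - \frac{9}{5} e_{13} + \frac{36}{5} e_{23} - 16 e_{123}
second term: -\frac{72}{25} - \frac{32}{5} e_{1} + 2 e_{2} + 4 e_{3} + \frac{9}{10} e_{12} + \frac{9}{5} e_{13} - \frac{36}{5} e_{23} - 16 e_{123}
Answer: \frac{64}{5} e_{1} - 4 e_{2} - 8 e_{3} - \frac{9}{5} e_{12} - \frac{18}{5} e_{13} + \frac{72}{5} e_{23}


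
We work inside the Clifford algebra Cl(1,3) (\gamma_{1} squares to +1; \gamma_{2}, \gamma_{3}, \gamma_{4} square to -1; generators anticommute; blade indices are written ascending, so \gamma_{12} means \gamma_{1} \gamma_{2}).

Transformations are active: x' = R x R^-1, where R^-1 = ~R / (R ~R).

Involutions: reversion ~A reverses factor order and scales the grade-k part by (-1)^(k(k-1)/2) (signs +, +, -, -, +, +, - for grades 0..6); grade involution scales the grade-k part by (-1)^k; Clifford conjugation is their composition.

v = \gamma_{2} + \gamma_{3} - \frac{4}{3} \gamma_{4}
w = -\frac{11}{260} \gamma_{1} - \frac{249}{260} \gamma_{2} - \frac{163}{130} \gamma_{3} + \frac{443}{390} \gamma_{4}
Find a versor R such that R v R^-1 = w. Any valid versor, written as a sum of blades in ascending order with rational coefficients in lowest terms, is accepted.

R = v + w = -\frac{11}{260} \gamma_{1} + \frac{11}{260} \gamma_{2} - \frac{33}{130} \gamma_{3} - \frac{77}{390} \gamma_{4} works: the equal norms (-\frac{34}{9}) guarantee its sandwich swaps v into w.
Answer: -\frac{11}{260} \gamma_{1} + \frac{11}{260} \gamma_{2} - \frac{33}{130} \gamma_{3} - \frac{77}{390} \gamma_{4}


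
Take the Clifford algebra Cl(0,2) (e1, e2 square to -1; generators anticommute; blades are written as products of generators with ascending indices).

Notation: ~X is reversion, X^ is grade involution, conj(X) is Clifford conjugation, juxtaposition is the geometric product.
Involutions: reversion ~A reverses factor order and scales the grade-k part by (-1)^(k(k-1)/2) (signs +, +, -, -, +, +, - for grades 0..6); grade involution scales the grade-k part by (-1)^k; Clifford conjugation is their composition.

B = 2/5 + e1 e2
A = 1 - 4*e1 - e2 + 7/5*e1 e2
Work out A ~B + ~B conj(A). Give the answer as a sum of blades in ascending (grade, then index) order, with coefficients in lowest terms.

first term: 9/5 - 3/5*e1 - 22/5*e2 - 11/25*e1 e2
second term: -1 + 13/5*e1 - 18/5*e2 - 39/25*e1 e2
Answer: 4/5 + 2*e1 - 8*e2 - 2*e1 e2


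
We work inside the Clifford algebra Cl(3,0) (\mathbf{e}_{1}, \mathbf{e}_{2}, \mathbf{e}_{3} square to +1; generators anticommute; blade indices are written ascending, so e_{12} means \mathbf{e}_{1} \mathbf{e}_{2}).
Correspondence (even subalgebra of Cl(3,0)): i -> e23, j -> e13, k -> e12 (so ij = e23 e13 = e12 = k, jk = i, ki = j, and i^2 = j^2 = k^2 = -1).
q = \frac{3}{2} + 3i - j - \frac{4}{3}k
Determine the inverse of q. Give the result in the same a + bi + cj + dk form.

In blades: q = \frac{3}{2} - \frac{4}{3} e_{12} - e_{13} + 3 e_{23}.
With qbar = \frac{3}{2} + \frac{4}{3} e_{12} + e_{13} - 3 e_{23} (scalar fixed, mapped units negated), q qbar = \frac{505}{36} (the sum of squared coefficients), so q^-1 = qbar / (\frac{505}{36}) = \frac{54}{505} + \frac{48}{505} e_{12} + \frac{36}{505} e_{13} - \frac{108}{505} e_{23}; translating back:
Answer: \frac{54}{505} - \frac{108}{505}i + \frac{36}{505}j + \frac{48}{505}k


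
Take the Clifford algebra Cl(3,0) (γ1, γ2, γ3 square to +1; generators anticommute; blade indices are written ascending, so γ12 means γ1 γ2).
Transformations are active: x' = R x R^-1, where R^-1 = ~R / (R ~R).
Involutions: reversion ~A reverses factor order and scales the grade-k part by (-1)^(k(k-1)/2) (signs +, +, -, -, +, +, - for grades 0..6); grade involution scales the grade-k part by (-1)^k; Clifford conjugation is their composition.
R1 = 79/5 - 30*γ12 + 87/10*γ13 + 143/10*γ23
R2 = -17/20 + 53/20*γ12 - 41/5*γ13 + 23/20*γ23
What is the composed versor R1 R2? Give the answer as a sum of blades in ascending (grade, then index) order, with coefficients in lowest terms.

Distribute over the terms of R1 (each basis-blade product reordered to ascending indices, repeated generators contracted through their squares):
(79/5) R2 = -1343/100 + 4187/100*γ12 - 3239/25*γ13 + 1817/100*γ23
(-30*γ12) R2 = 159/2 + 51/2*γ12 - 69/2*γ13 - 246*γ23
(87/10*γ13) R2 = 3567/50 - 2001/200*γ12 - 1479/200*γ13 + 4611/200*γ23
(143/10*γ23) R2 = -3289/200 - 5863/50*γ12 - 7579/200*γ13 - 2431/200*γ23
Summing the partial products and collecting blades:
Answer: 24193/200 - 11979/200*γ12 - 4187/20*γ13 - 21693/100*γ23


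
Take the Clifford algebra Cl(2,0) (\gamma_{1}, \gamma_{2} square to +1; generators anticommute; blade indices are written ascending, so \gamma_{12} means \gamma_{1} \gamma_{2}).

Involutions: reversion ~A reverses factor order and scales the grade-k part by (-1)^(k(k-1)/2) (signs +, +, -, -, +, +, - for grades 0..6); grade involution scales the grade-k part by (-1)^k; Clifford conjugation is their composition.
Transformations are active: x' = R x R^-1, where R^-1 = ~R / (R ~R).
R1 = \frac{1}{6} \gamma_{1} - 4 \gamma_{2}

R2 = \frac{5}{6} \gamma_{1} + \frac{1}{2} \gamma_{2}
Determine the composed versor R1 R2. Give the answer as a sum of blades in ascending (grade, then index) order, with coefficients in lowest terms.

Distribute over the terms of R1 (each basis-blade product reordered to ascending indices, repeated generators contracted through their squares):
(\frac{1}{6} \gamma_{1}) R2 = \frac{5}{36} + \frac{1}{12} \gamma_{12}
(-4 \gamma_{2}) R2 = -2 + \frac{10}{3} \gamma_{12}
Summing the partial products and collecting blades:
Answer: -\frac{67}{36} + \frac{41}{12} \gamma_{12}


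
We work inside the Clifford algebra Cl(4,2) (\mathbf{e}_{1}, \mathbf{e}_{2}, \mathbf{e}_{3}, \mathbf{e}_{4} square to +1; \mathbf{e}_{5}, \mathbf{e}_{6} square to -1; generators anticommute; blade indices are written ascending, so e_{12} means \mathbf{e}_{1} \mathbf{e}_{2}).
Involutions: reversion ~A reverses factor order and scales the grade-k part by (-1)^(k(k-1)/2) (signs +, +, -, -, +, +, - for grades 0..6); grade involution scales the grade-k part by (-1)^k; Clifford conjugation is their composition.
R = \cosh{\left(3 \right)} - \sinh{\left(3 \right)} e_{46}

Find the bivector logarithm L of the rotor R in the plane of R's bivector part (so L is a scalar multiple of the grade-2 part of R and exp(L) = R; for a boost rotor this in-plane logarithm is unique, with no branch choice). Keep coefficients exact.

The scalar part of R is \cosh{\left(3 \right)}, so cosh pins the rapidity up to sign — the sign comes from the bivector part; dividing that part by sinh of the rapidity yields the plane, and the in-plane L = rapidity * plane is unique because the two sign choices cancel.
Concretely: cosh(rapidity) = \cosh{\left(3 \right)} gives rapidity = ±3, and since rapidity/sinh(rapidity) is even the sign is immaterial: L = (rapidity/sinh(rapidity)) * <R>_2 = (\frac{3}{\sinh{\left(3 \right)}}) * <R>_2.
Answer: -3 e_{46}


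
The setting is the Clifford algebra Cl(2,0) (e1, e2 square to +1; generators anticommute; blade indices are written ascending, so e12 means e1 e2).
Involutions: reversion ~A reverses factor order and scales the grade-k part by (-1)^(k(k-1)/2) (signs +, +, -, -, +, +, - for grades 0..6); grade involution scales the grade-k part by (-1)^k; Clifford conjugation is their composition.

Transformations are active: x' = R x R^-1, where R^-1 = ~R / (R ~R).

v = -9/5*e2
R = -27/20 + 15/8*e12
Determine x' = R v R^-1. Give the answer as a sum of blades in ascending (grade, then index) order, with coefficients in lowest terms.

~R = -27/20 - 15/8*e12, and R ~R = 8541/1600, so R^-1 = ~R / (8541/1600).
R v = -27/8*e1 + 243/100*e2
Answer: 1620/949*e1 + 2709/4745*e2


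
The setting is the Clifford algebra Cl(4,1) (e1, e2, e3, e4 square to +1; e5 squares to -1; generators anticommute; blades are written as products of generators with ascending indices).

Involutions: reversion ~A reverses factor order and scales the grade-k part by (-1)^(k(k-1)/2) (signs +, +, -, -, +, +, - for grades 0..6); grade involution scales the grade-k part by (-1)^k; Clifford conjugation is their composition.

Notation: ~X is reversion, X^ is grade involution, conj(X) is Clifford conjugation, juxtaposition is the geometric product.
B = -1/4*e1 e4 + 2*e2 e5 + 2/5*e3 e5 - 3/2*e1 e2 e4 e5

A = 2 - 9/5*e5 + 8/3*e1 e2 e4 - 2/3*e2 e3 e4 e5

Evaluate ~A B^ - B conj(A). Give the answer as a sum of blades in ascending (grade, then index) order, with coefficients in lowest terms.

first term: -44/15*e2 - 18/25*e3 - 4*e5 - e1 e3 - 1/2*e1 e4 + 4/15*e2 e4 + 4*e2 e5 - 4/3*e3 e4 + 4/5*e3 e5 + 27/10*e1 e2 e4 + 347/60*e1 e4 e5 - 1/6*e1 e2 e3 e5 - 3*e1 e2 e4 e5 + 16/15*e1 e2 e3 e4 e5
second term: -64/15*e2 - 18/25*e3 - 4*e5 + e1 e3 - 1/2*e1 e4 + 4/15*e2 e4 + 4*e2 e5 - 4/3*e3 e4 + 4/5*e3 e5 + 27/10*e1 e2 e4 + 293/60*e1 e4 e5 + 1/6*e1 e2 e3 e5 - 3*e1 e2 e4 e5 - 16/15*e1 e2 e3 e4 e5
Answer: 4/3*e2 - 2*e1 e3 + 9/10*e1 e4 e5 - 1/3*e1 e2 e3 e5 + 32/15*e1 e2 e3 e4 e5


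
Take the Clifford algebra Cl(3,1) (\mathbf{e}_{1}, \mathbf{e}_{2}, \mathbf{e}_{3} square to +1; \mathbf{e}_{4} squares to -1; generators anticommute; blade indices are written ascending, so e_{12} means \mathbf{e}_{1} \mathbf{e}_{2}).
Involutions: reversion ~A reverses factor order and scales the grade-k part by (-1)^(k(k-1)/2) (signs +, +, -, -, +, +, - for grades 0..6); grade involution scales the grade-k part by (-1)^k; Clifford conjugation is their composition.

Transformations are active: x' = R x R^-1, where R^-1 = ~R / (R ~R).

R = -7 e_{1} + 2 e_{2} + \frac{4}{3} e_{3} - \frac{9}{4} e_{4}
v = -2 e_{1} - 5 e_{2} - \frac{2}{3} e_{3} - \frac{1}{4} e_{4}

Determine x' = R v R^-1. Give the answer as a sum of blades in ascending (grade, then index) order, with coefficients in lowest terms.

~R = -7 e_{1} + 2 e_{2} + \frac{4}{3} e_{3} - \frac{9}{4} e_{4}, and R ~R = \frac{7159}{144}, so R^-1 = ~R / (\frac{7159}{144}).
R v = \frac{367}{144} + 39 e_{12} + \frac{22}{3} e_{13} - \frac{11}{4} e_{14} + \frac{16}{3} e_{23} - \frac{47}{4} e_{24} - \frac{11}{6} e_{34}
Answer: \frac{9180}{7159} e_{1} + \frac{37263}{7159} e_{2} + \frac{17254}{21477} e_{3} + \frac{553}{28636} e_{4}


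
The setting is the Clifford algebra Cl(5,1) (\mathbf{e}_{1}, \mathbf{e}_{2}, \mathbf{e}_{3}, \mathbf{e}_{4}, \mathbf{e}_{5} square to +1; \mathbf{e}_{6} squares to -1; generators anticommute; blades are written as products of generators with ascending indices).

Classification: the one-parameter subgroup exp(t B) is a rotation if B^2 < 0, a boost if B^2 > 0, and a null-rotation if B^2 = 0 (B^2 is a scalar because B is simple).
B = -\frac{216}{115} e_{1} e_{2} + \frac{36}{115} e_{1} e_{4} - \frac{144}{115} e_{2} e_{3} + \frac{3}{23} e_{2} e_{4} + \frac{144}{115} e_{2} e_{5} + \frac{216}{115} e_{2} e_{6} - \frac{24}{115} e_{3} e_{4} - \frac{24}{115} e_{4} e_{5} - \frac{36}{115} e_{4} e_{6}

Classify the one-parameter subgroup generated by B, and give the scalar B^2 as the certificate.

B^2 term by term: the squares give (-\frac{216}{115})^2*(e_{1} e_{2})^2 + (\frac{36}{115})^2*(e_{1} e_{4})^2 + (-\frac{144}{115})^2*(e_{2} e_{3})^2 + (\frac{3}{23})^2*(e_{2} e_{4})^2 + (\frac{144}{115})^2*(e_{2} e_{5})^2 + (\frac{216}{115})^2*(e_{2} e_{6})^2 + (-\frac{24}{115})^2*(e_{3} e_{4})^2 + (-\frac{24}{115})^2*(e_{4} e_{5})^2 + (-\frac{36}{115})^2*(e_{4} e_{6})^2 = \frac{46656}{13225}*(-1) + \frac{1296}{13225}*(-1) + \frac{20736}{13225}*(-1) + \frac{9}{529}*(-1) + \frac{20736}{13225}*(-1) + \frac{46656}{13225}*(+1) + \frac{576}{13225}*(-1) + \frac{576}{13225}*(-1) + \frac{1296}{13225}*(+1) = -\frac{81}{25} (each basis 2-blade squares to minus the product of its generators' squares); cross terms between blades sharing an index anticommute and cancel; the commuting (index-disjoint) pairs give grade-4 terms 2*c*c'*(blade product), which cancel blade by blade — e_{1} e_{2} e_{3} e_{4}: \frac{10368}{13225} - \frac{10368}{13225} = 0; e_{1} e_{2} e_{4} e_{5}: \frac{10368}{13225} - \frac{10368}{13225} = 0; e_{1} e_{2} e_{4} e_{6}: \frac{15552}{13225} - \frac{15552}{13225} = 0; e_{2} e_{3} e_{4} e_{5}: \frac{6912}{13225} - \frac{6912}{13225} = 0; e_{2} e_{3} e_{4} e_{6}: \frac{10368}{13225} - \frac{10368}{13225} = 0; e_{2} e_{4} e_{5} e_{6}: \frac{10368}{13225} - \frac{10368}{13225} = 0 — confirming B is simple. So B^2 = -\frac{81}{25}.
Answer: rotation, certificate B^2 = -\frac{81}{25}. The scalar -\frac{81}{25} is the complete invariant here: its sign names the subgroup type.


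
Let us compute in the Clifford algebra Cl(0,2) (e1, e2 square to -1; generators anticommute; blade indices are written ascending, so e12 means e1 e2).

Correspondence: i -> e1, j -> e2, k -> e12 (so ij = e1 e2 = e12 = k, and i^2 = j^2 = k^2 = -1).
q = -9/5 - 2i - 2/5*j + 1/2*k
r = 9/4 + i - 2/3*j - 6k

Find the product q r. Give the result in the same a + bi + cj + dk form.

In blades: q = -9/5 - 2*e1 - 2/5*e2 + 1/2*e12, r = 9/4 + e1 - 2/3*e2 - 6*e12.
Distribute q over r term by term (generator squares from the signature, products reordered to ascending indices): (-9/5)*r = -81/20 - 9/5*e1 + 6/5*e2 + 54/5*e12; (-2*e1)*r = 2 - 9/2*e1 - 12*e2 + 4/3*e12; (-2/5*e2)*r = -4/15 + 12/5*e1 - 9/10*e2 + 2/5*e12; (1/2*e12)*r = 3 + 1/3*e1 + 1/2*e2 + 9/8*e12.
Sum: 41/60 - 107/30*e1 - 56/5*e2 + 1639/120*e12; translating back through the correspondence:
Answer: 41/60 - 107/30*i - 56/5*j + 1639/120*k


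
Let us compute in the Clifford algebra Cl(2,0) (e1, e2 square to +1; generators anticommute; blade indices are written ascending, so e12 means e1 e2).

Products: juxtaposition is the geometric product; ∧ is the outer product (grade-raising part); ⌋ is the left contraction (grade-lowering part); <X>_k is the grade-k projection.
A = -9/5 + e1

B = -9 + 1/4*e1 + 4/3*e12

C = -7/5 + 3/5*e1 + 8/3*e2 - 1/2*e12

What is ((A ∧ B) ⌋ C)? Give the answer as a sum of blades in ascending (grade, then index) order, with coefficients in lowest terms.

step 1: 81/5 - 189/20*e1 - 12/5*e12
step 2: -591/20 + 243/25*e1 + 1917/40*e2 - 81/10*e12
Answer: -591/20 + 243/25*e1 + 1917/40*e2 - 81/10*e12


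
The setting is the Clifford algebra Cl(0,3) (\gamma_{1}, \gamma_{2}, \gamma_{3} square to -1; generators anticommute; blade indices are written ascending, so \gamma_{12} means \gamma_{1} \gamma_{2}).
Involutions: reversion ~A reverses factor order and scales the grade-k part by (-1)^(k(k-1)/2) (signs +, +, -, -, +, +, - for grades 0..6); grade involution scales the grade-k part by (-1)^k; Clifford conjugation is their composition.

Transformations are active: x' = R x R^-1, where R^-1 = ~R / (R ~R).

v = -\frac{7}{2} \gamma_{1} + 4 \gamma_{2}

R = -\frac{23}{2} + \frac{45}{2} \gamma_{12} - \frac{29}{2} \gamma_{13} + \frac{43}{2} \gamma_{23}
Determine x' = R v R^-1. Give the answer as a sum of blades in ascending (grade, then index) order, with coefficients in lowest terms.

~R = -\frac{23}{2} - \frac{45}{2} \gamma_{12} + \frac{29}{2} \gamma_{13} - \frac{43}{2} \gamma_{23}, and R ~R = 1311, so R^-1 = ~R / (1311).
R v = -\frac{199}{4} \gamma_{1} - \frac{499}{4} \gamma_{2} + \frac{547}{4} \gamma_{3} - \frac{69}{4} \gamma_{123}
Answer: \frac{217}{57} \gamma_{1} - \frac{125}{57} \gamma_{2} - \frac{341}{114} \gamma_{3}


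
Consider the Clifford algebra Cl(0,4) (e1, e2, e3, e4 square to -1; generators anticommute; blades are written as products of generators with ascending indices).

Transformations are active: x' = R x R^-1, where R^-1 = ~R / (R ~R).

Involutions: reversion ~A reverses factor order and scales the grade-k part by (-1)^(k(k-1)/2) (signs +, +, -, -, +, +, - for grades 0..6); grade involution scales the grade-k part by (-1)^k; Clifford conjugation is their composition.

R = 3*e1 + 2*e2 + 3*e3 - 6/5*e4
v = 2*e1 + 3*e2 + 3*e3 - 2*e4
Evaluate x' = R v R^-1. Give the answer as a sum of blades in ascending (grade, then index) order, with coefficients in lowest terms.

~R = 3*e1 + 2*e2 + 3*e3 - 6/5*e4, and R ~R = -586/25, so R^-1 = ~R / (-586/25).
R v = -117/5 + 5*e1 e2 + 3*e1 e3 - 18/5*e1 e4 - 3*e2 e3 - 2/5*e2 e4 - 12/5*e3 e4
Answer: 1169/293*e1 + 291/293*e2 + 876/293*e3 - 116/293*e4


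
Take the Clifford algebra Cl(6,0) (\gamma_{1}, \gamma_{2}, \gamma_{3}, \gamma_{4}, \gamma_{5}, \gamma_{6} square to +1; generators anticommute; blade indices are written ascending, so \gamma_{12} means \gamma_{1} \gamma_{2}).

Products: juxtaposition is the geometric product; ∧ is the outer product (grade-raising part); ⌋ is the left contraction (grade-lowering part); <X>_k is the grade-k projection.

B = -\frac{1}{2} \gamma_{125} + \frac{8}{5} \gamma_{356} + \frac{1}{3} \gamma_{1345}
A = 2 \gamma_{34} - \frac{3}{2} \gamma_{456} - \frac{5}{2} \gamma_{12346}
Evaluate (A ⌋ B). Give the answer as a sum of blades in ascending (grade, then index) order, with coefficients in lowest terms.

step 1: -\frac{2}{3} \gamma_{15}
Answer: -\frac{2}{3} \gamma_{15}


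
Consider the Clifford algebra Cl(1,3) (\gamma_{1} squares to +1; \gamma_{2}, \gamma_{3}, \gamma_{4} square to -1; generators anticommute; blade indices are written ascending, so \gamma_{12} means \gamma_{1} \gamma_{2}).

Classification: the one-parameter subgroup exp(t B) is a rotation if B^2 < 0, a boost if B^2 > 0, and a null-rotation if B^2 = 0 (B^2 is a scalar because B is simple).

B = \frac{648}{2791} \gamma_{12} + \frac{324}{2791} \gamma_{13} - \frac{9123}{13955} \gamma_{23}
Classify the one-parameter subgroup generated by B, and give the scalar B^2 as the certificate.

B^2 term by term: the squares give (\frac{648}{2791})^2*(\gamma_{12})^2 + (\frac{324}{2791})^2*(\gamma_{13})^2 + (-\frac{9123}{13955})^2*(\gamma_{23})^2 = \frac{419904}{7789681}*(+1) + \frac{104976}{7789681}*(+1) + \frac{83229129}{194742025}*(-1) = -\frac{9}{25} (each basis 2-blade squares to minus the product of its generators' squares); cross terms between blades sharing an index anticommute and cancel. So B^2 = -\frac{9}{25}.
Answer: rotation, certificate B^2 = -\frac{9}{25}. The class reads off the invariant scalar -\frac{9}{25} directly.


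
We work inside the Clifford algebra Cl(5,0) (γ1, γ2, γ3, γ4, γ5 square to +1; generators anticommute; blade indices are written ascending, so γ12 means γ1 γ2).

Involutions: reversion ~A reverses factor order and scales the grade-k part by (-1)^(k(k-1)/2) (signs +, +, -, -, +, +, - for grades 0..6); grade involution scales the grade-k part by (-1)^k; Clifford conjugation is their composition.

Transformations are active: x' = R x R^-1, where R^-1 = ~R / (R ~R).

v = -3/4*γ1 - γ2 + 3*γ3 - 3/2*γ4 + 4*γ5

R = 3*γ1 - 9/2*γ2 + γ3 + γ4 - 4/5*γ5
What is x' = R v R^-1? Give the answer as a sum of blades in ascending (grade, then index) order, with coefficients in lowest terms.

~R = 3*γ1 - 9/2*γ2 + γ3 + γ4 - 4/5*γ5, and R ~R = 3189/100, so R^-1 = ~R / (3189/100).
R v = 11/20 - 51/8*γ12 + 39/4*γ13 - 15/4*γ14 + 57/5*γ15 - 25/2*γ23 + 31/4*γ24 - 94/5*γ25 - 9/2*γ34 + 32/5*γ35 + 14/5*γ45
Answer: 3629/4252*γ1 + 898/1063*γ2 - 9457/3189*γ3 + 9787/6378*γ4 - 12844/3189*γ5


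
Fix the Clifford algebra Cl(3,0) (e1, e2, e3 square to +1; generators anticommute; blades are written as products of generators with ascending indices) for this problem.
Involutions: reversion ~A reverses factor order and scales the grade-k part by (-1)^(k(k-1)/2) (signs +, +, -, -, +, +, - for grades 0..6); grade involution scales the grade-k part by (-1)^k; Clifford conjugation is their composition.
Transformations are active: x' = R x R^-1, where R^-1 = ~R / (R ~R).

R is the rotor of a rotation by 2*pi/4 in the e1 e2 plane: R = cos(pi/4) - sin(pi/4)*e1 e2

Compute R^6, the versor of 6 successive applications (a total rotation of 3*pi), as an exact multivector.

Rotor phase runs at HALF the rotation angle; powers of one rotor simply add phase, so after 6 steps in e1 e2 the phase is 6*pi/4 = 3*pi/2 and R^6 = cos(3*pi/2) - sin(3*pi/2)*e1 e2.
cos(3*pi/2) = 0 and sin(3*pi/2) = -1, so R^6 = e1 e2. The net rotation is 1*pi (after discarding 1 full turn, each of which contributes a factor -1 to the rotor); the rotor keeps the half-angle phase exactly.
Answer: e1 e2


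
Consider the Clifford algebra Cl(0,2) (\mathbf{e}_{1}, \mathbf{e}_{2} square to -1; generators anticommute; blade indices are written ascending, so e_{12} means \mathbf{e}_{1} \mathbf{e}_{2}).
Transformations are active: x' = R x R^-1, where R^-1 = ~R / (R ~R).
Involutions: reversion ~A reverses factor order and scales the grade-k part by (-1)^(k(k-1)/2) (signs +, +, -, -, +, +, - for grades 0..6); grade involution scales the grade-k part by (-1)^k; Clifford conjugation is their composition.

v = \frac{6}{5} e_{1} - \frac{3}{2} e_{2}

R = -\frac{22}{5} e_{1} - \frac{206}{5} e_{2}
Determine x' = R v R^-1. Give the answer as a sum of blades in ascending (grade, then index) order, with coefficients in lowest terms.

~R = -\frac{22}{5} e_{1} - \frac{206}{5} e_{2}, and R ~R = -\frac{8584}{5}, so R^-1 = ~R / (-\frac{8584}{5}).
R v = -\frac{1413}{25} + \frac{1401}{25} e_{12}
Answer: -\frac{79923}{53650} e_{1} - \frac{32532}{26825} e_{2}


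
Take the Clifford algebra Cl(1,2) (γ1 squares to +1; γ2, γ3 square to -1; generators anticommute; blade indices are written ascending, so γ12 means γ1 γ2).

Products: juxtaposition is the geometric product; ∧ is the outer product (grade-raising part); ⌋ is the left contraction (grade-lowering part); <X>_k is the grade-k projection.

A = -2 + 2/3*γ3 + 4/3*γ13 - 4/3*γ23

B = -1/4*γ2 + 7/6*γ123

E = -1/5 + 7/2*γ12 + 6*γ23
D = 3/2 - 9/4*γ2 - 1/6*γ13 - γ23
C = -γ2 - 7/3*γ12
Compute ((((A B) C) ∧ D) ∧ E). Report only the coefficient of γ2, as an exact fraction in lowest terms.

step 1: 14/9*γ1 - 19/18*γ2 + 1/3*γ3 - 7/9*γ12 + 1/6*γ23 - 2*γ123
step 2: 41/54 + 91/54*γ1 - 98/27*γ2 + 9/2*γ3 - 14/9*γ12 + 29/18*γ13 + 1/3*γ23 - 7/9*γ123
step 3: 41/36 + 91/36*γ1 - 515/72*γ2 + 27/4*γ3 - 49/8*γ12 + 371/162*γ13 + 2131/216*γ23 + 109/648*γ123
step 4: -41/180 - 91/180*γ1 + 103/72*γ2 - 27/20*γ3 + 469/90*γ12 - 371/810*γ13 + 5249/1080*γ23 + 15697/405*γ123
Answer: 103/72


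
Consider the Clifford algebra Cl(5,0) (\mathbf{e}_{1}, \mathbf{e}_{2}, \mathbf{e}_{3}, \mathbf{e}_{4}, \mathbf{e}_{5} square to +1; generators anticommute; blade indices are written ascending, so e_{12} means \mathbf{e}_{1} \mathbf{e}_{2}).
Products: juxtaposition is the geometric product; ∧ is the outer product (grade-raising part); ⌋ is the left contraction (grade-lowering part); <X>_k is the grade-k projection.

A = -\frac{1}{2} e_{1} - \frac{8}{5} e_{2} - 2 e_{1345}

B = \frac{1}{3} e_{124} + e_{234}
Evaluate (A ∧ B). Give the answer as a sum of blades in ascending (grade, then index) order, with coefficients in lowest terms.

step 1: -\frac{1}{2} e_{1234}
Answer: -\frac{1}{2} e_{1234}


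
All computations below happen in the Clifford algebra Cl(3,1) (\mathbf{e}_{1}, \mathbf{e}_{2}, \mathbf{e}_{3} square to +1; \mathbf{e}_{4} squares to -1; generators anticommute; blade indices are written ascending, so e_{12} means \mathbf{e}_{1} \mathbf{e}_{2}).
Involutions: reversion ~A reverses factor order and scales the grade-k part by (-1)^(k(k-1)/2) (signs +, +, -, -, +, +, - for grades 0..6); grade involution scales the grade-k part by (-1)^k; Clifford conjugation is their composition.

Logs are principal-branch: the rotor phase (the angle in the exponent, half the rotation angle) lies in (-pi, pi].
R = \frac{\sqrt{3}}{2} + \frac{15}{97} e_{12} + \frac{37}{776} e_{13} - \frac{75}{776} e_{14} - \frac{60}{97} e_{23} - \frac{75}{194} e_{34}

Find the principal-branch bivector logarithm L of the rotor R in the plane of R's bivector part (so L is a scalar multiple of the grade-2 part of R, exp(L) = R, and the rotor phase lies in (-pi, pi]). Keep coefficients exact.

The scalar part of R is \frac{\sqrt{3}}{2}, and that scalar determines the rotor phase on the principal branch; recovering the unit plane as bivector-part over sine of the phase gives L = phase * plane.
Concretely: cos(phase) = \frac{\sqrt{3}}{2} gives phase = ±\frac{\pi}{6}, and since phase/sin(phase) is even the sign is immaterial: L = (phase/sin(phase)) * <R>_2 = (\frac{\pi}{3}) * <R>_2.
Answer: \frac{5 \pi}{97} e_{12} + \frac{37 \pi}{2328} e_{13} - \frac{25 \pi}{776} e_{14} - \frac{20 \pi}{97} e_{23} - \frac{25 \pi}{194} e_{34}


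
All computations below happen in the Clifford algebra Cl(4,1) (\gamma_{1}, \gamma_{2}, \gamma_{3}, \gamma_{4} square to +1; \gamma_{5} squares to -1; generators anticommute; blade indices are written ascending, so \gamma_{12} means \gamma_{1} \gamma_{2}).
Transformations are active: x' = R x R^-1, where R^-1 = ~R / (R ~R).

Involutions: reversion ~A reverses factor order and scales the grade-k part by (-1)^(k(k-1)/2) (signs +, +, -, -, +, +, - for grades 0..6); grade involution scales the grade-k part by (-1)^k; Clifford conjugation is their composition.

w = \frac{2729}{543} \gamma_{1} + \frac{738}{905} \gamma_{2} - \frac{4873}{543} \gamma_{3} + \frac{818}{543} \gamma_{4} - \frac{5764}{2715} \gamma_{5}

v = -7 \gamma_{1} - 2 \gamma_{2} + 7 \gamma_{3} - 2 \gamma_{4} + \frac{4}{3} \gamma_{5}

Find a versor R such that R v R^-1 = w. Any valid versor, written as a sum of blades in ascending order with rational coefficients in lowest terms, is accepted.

Equal squares first: v^2 = w^2 = \frac{938}{9}. Then v + w = -\frac{1072}{543} \gamma_{1} - \frac{1072}{905} \gamma_{2} - \frac{1072}{543} \gamma_{3} - \frac{268}{543} \gamma_{4} - \frac{2144}{2715} \gamma_{5} is a versor taking v to w, provided it is invertible.
Answer: -\frac{1072}{543} \gamma_{1} - \frac{1072}{905} \gamma_{2} - \frac{1072}{543} \gamma_{3} - \frac{268}{543} \gamma_{4} - \frac{2144}{2715} \gamma_{5}


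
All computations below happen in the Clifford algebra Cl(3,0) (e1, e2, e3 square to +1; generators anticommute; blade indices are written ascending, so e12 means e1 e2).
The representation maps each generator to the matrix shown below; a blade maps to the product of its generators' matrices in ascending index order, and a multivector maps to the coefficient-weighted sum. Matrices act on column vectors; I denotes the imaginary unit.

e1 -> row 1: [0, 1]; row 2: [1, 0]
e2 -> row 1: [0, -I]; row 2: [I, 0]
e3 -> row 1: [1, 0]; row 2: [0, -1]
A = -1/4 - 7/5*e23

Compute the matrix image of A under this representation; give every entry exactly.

Bivector images (products of the table entries): rho(e23) = rho(e2)rho(e3) = row 1: [0, I]; row 2: [I, 0].
M = (-1/4)*1 + (-7/5)*rho(e23), summed entrywise (1 is the identity matrix):
Answer: row 1: [-1/4, -7*I/5]; row 2: [-7*I/5, -1/4]


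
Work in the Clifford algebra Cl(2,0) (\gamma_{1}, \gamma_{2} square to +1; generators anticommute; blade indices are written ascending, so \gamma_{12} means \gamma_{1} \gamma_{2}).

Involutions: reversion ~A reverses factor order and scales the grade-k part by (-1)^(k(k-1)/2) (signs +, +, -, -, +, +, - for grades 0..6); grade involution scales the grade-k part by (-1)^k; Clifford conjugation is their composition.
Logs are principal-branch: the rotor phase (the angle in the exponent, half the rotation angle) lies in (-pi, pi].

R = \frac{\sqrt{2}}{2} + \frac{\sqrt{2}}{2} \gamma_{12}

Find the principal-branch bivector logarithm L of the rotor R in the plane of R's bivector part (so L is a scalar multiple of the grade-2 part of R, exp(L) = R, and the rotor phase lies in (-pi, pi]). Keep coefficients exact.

The scalar part of R is \frac{\sqrt{2}}{2}, and that scalar determines the rotor phase on the principal branch; recovering the unit plane as bivector-part over sine of the phase gives L = phase * plane.
Concretely: cos(phase) = \frac{\sqrt{2}}{2} gives phase = ±\frac{\pi}{4}, and since phase/sin(phase) is even the sign is immaterial: L = (phase/sin(phase)) * <R>_2 = (\frac{\sqrt{2} \pi}{4}) * <R>_2.
Answer: \frac{\pi}{4} \gamma_{12}


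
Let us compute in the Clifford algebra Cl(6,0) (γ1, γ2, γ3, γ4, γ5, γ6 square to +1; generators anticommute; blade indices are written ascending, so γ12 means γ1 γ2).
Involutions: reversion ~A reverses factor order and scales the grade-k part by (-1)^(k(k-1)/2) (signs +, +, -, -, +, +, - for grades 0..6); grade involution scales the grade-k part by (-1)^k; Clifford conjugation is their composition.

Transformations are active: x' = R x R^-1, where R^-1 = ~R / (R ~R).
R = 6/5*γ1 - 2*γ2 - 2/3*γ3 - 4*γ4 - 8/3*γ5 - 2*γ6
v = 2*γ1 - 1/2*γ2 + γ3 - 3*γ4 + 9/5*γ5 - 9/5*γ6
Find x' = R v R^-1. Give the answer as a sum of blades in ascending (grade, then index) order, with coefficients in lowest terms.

~R = 6/5*γ1 - 2*γ2 - 2/3*γ3 - 4*γ4 - 8/3*γ5 - 2*γ6, and R ~R = 7424/225, so R^-1 = ~R / (7424/225).
R v = 203/15 + 17/5*γ12 + 38/15*γ13 + 22/5*γ14 + 562/75*γ15 + 46/25*γ16 - 7/3*γ23 + 4*γ24 - 74/15*γ25 + 13/5*γ26 + 6*γ34 + 22/15*γ35 + 16/5*γ36 - 76/5*γ45 + 6/5*γ46 + 42/5*γ56
Answer: -65/64*γ1 - 73/64*γ2 - 99/64*γ3 - 9/32*γ4 - 319/80*γ5 + 51/320*γ6


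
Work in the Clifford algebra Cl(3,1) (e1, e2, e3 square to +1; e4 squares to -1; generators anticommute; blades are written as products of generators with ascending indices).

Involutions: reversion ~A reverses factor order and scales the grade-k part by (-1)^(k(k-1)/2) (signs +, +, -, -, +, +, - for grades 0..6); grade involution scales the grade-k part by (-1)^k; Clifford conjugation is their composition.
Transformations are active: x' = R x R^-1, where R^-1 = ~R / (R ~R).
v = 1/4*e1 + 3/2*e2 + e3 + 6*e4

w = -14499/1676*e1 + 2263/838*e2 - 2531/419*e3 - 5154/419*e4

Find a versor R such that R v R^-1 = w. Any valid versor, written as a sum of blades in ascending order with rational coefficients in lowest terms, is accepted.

Equal squares first: v^2 = w^2 = -523/16. Then v + w = -3520/419*e1 + 1760/419*e2 - 2112/419*e3 - 2640/419*e4 is a versor taking v to w, provided it is invertible.
Answer: -3520/419*e1 + 1760/419*e2 - 2112/419*e3 - 2640/419*e4


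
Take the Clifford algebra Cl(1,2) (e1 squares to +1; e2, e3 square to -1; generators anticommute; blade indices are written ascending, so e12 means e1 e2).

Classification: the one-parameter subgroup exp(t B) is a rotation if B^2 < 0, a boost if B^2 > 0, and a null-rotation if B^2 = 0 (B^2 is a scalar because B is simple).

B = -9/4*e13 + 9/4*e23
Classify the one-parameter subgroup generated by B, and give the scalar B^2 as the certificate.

B^2 term by term: the squares give (-9/4)^2*(e13)^2 + (9/4)^2*(e23)^2 = 81/16*(+1) + 81/16*(-1) = 0 (each basis 2-blade squares to minus the product of its generators' squares); cross terms between blades sharing an index anticommute and cancel. So B^2 = 0.
Answer: null-rotation, certificate B^2 = 0. Key observation: B^2 = 0 is a conjugation invariant, so its sign decides the class regardless of the surface form of B.


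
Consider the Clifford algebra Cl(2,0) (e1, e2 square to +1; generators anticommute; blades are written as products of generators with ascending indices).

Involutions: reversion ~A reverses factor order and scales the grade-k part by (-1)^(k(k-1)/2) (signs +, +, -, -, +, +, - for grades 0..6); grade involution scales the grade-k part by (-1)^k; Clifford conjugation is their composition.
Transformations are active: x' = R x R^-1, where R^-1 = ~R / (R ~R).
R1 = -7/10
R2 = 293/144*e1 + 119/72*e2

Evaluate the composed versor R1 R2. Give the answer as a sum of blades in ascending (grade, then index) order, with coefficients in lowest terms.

Distribute over the terms of R1 (each basis-blade product reordered to ascending indices, repeated generators contracted through their squares):
(-7/10) R2 = -2051/1440*e1 - 833/720*e2
Answer: -2051/1440*e1 - 833/720*e2


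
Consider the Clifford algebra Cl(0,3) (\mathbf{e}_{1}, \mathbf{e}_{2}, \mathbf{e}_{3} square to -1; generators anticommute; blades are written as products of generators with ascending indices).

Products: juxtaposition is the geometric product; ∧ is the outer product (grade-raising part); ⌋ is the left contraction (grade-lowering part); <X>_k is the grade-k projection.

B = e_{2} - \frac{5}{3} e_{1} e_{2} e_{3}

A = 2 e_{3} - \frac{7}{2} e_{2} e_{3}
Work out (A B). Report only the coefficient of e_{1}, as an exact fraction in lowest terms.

step 1: -\frac{35}{6} e_{1} - \frac{7}{2} e_{3} + \frac{10}{3} e_{1} e_{2} - 2 e_{2} e_{3}
Answer: -\frac{35}{6}


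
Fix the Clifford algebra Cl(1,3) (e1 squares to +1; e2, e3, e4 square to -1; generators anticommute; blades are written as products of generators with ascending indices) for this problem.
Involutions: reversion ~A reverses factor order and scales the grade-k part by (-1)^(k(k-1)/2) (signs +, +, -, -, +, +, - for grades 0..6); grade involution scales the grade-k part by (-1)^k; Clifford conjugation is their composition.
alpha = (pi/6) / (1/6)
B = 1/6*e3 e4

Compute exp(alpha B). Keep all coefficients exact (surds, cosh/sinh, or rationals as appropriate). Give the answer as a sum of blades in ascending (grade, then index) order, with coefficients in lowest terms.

B^2 = (1/6)^2*(e3 e4)^2 = 1/36*(-1) = -1/36 (a basis 2-blade squares to minus the product of its generators' squares).
B^2 = -1/36 — the series telescopes trigonometrically here: l = 1/6, alpha*l = pi/6, so exp(alpha B) = cos(pi/6) + (sin(pi/6)/(1/6))*B = sqrt(3)/2 + (3)*B.
Answer: sqrt(3)/2 + 1/2*e3 e4


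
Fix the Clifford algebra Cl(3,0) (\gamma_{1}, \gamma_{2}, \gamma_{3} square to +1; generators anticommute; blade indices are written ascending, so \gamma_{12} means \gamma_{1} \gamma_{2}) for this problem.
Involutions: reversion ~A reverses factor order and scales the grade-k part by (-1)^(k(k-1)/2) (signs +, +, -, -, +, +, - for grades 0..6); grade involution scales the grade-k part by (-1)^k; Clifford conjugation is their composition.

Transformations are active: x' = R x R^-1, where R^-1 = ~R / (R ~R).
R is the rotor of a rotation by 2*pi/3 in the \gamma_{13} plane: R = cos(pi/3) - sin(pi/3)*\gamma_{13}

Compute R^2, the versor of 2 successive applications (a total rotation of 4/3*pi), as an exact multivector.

Because a rotor carries half the rotation angle, composing 2 copies of this \gamma_{13}-plane rotor multiplies the phase: 2*(pi/3) = \frac{2 \pi}{3}, hence R^2 = cos(\frac{2 \pi}{3}) - sin(\frac{2 \pi}{3})*\gamma_{13}.
cos(\frac{2 \pi}{3}) = - \frac{1}{2} and sin(\frac{2 \pi}{3}) = \frac{\sqrt{3}}{2}, so R^2 = -\frac{1}{2} - \frac{\sqrt{3}}{2} \gamma_{13}. The net rotation is 4/3*pi; the rotor keeps the half-angle phase exactly.
Answer: -\frac{1}{2} - \frac{\sqrt{3}}{2} \gamma_{13}


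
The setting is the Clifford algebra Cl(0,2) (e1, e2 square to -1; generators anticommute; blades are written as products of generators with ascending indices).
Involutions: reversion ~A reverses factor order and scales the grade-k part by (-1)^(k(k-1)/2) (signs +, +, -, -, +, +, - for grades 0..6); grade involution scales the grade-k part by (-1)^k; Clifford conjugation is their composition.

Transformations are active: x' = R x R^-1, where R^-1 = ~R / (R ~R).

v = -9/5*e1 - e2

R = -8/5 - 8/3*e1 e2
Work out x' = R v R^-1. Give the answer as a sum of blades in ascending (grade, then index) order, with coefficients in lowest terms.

~R = -8/5 + 8/3*e1 e2, and R ~R = 2176/225, so R^-1 = ~R / (2176/225).
R v = 16/75*e1 + 32/5*e2
Answer: 147/85*e1 - 19/17*e2


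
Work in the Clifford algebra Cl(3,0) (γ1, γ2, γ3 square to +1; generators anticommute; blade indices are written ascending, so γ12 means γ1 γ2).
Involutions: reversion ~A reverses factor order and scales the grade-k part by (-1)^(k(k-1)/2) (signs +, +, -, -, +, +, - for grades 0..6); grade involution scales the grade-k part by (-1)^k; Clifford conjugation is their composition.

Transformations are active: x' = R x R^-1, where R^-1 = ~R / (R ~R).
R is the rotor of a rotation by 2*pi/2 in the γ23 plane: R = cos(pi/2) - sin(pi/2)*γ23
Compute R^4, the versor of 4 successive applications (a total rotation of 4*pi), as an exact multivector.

Half-angle bookkeeping: 4 applications in γ23 add up to rotor phase 4*pi/2 = 2*pi, so R^4 = cos(2*pi) - sin(2*pi)*γ23.
cos(2*pi) = 1 and sin(2*pi) = 0, so R^4 = 1. The total rotation 4*pi is 2 full turns, so every vector returns to itself, yet the rotor is +1, back on the identity sheet (an even number of 2*pi turns).
Answer: 1


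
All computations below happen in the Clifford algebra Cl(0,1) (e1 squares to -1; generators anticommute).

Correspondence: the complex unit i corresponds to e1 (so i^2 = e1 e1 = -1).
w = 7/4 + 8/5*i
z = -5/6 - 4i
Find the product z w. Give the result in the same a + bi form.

In blades: z = -5/6 - 4*e1, w = 7/4 + 8/5*e1.
Distribute z over w term by term (generator squares from the signature, products reordered to ascending indices): (-5/6)*w = -35/24 - 4/3*e1; (-4*e1)*w = 32/5 - 7*e1.
Sum: 593/120 - 25/3*e1; translating back through the correspondence:
Answer: 593/120 - 25/3*i


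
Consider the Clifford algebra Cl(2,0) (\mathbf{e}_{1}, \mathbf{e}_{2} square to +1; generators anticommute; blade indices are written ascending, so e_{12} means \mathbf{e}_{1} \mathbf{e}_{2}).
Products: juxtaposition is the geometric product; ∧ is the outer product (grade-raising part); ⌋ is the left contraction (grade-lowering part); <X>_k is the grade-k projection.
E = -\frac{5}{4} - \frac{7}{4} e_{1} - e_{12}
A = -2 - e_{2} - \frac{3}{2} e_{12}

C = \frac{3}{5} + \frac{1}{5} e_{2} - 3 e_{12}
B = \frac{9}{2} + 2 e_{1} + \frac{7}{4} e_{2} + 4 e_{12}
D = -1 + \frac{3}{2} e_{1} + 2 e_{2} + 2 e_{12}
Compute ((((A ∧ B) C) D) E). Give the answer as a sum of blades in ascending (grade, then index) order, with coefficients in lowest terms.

step 1: -9 - 4 e_{1} - 8 e_{2} - \frac{51}{4} e_{12}
step 2: -\frac{181}{4} - \frac{579}{20} e_{1} + \frac{27}{5} e_{2} + \frac{371}{20} e_{12}
step 3: -\frac{979}{40} - \frac{101}{8} e_{1} - \frac{1453}{8} e_{2} - \frac{3501}{20} e_{12}
step 4: -\frac{9789}{80} - \frac{9841}{80} e_{1} - \frac{10669}{160} e_{2} - \frac{11929}{160} e_{12}
Answer: -\frac{9789}{80} - \frac{9841}{80} e_{1} - \frac{10669}{160} e_{2} - \frac{11929}{160} e_{12}
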